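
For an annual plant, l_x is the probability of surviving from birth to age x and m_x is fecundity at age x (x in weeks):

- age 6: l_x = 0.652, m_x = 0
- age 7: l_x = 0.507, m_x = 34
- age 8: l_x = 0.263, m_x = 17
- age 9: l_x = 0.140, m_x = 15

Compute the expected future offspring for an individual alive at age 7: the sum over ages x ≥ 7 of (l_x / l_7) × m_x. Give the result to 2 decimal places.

46.96

l_7 = 0.507. Conditional survival from age 7 to x is l_x / l_7.
  x=7: (0.507/0.507) × 34 = 34.0000
  x=8: (0.263/0.507) × 17 = 8.8185
  x=9: (0.140/0.507) × 15 = 4.1420
Sum = 34.0000 + 8.8185 + 4.1420 = 46.9606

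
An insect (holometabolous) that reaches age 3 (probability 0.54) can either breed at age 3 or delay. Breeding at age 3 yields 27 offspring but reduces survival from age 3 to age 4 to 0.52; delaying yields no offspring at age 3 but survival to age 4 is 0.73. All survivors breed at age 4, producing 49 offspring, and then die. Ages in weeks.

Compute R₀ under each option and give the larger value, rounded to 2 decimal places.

breed at age 3: R₀ = 0.54 × (27 + 0.52 × 49) = 0.54 × 52.4800 = 28.3392
delay to age 4: R₀ = 0.54 × (0.73 × 49) = 0.54 × 35.7700 = 19.3158
Higher: breed at age 3 (28.3392).

28.34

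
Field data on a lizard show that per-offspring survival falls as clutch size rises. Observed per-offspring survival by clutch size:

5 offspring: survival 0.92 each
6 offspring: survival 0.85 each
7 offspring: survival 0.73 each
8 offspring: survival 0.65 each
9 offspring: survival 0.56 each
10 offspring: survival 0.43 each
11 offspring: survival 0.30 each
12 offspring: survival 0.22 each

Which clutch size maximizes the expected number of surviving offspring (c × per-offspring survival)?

Expected surviving offspring = c × s(c):
  c=5: 5 × 0.92 = 4.600
  c=6: 6 × 0.85 = 5.100
  c=7: 7 × 0.73 = 5.110
  c=8: 8 × 0.65 = 5.200
  c=9: 9 × 0.56 = 5.040
  c=10: 10 × 0.43 = 4.300
  c=11: 11 × 0.30 = 3.300
  c=12: 12 × 0.22 = 2.640
Maximum at c = 8 (5.200 surviving offspring).

8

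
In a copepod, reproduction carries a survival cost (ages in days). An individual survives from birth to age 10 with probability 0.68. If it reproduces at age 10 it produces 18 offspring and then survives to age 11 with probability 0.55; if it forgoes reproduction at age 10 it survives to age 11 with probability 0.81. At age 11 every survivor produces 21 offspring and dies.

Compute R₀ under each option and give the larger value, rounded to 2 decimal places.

20.09

breed at age 10: R₀ = 0.68 × (18 + 0.55 × 21) = 0.68 × 29.5500 = 20.0940
delay to age 11: R₀ = 0.68 × (0.81 × 21) = 0.68 × 17.0100 = 11.5668
Higher: breed at age 10 (20.0940).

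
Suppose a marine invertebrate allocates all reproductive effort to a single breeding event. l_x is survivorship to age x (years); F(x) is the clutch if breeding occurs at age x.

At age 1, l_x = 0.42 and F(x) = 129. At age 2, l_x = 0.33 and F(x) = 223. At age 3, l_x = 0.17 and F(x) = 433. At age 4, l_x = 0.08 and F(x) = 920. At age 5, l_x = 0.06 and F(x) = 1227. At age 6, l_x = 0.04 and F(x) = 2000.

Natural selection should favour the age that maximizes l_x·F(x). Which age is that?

6

Expected offspring if breeding at age x = l_x × F(x):
  age 1: 0.42 × 129 = 54.180
  age 2: 0.33 × 223 = 73.590
  age 3: 0.17 × 433 = 73.610
  age 4: 0.08 × 920 = 73.600
  age 5: 0.06 × 1227 = 73.620
  age 6: 0.04 × 2000 = 80.000
Maximum at age 6 (80.000).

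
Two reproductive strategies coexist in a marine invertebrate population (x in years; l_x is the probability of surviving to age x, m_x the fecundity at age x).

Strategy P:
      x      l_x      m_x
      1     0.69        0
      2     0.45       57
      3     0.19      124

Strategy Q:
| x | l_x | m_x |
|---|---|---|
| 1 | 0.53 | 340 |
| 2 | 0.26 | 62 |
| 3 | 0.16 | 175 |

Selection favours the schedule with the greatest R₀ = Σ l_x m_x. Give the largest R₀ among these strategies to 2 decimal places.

224.32

Strategy P: R₀ = 0.69×0 + 0.45×57 + 0.19×124 = 49.2100
Strategy Q: R₀ = 0.53×340 + 0.26×62 + 0.16×175 = 224.3200
Highest R₀: strategy Q with 224.3200.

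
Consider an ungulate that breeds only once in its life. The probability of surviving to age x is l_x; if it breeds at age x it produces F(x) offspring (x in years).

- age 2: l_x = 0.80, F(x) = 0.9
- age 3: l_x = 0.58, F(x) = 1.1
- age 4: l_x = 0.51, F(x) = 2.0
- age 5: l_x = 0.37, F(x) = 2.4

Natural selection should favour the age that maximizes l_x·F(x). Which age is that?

Expected offspring if breeding at age x = l_x × F(x):
  age 2: 0.80 × 0.9 = 0.720
  age 3: 0.58 × 1.1 = 0.638
  age 4: 0.51 × 2.0 = 1.020
  age 5: 0.37 × 2.4 = 0.888
Maximum at age 4 (1.020).

4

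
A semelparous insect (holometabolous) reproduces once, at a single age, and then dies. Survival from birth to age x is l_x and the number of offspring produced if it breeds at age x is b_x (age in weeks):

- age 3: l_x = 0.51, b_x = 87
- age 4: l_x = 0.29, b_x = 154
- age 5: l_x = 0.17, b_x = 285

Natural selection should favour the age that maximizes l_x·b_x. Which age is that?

Expected offspring if breeding at age x = l_x × b_x:
  age 3: 0.51 × 87 = 44.370
  age 4: 0.29 × 154 = 44.660
  age 5: 0.17 × 285 = 48.450
Maximum at age 5 (48.450).

5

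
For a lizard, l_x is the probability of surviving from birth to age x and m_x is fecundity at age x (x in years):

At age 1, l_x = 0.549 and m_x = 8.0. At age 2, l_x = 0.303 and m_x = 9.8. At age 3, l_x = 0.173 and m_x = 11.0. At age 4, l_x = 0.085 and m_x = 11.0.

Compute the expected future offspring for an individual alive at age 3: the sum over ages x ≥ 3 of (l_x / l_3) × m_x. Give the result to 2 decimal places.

l_3 = 0.173. Conditional survival from age 3 to x is l_x / l_3.
  x=3: (0.173/0.173) × 11.0 = 11.0000
  x=4: (0.085/0.173) × 11.0 = 5.4046
Sum = 11.0000 + 5.4046 = 16.4046

16.40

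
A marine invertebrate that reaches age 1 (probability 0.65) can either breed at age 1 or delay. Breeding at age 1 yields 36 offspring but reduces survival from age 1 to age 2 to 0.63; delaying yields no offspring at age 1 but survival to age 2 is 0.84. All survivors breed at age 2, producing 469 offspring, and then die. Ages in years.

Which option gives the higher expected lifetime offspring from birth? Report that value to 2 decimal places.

breed at age 1: R₀ = 0.65 × (36 + 0.63 × 469) = 0.65 × 331.4700 = 215.4555
delay to age 2: R₀ = 0.65 × (0.84 × 469) = 0.65 × 393.9600 = 256.0740
Higher: delay to age 2 (256.0740).

256.07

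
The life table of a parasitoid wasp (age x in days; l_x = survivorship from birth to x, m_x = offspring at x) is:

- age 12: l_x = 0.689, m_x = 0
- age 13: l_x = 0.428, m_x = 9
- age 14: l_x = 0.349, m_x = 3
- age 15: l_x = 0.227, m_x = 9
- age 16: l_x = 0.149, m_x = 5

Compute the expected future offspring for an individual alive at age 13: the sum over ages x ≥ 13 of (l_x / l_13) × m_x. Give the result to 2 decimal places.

17.96

l_13 = 0.428. Conditional survival from age 13 to x is l_x / l_13.
  x=13: (0.428/0.428) × 9 = 9.0000
  x=14: (0.349/0.428) × 3 = 2.4463
  x=15: (0.227/0.428) × 9 = 4.7734
  x=16: (0.149/0.428) × 5 = 1.7407
Sum = 9.0000 + 2.4463 + 4.7734 + 1.7407 = 17.9603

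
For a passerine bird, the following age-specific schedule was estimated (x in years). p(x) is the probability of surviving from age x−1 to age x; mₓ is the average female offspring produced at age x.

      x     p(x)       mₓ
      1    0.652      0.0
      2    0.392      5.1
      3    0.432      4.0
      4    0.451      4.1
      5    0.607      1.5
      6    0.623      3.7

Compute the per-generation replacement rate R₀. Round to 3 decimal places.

Survivorship from birth: l_x = p_1·p_2·…·p_x.
  l_1 = 0.65200
  l_2 = 0.25558
  l_3 = 0.11041
  l_4 = 0.04980
  l_5 = 0.03023
  l_6 = 0.01883
R₀ = Σ l_x mₓ:
  age 1: 0.65200 × 0.0 = 0.0000
  age 2: 0.25558 × 5.1 = 1.3035
  age 3: 0.11041 × 4.0 = 0.4416
  age 4: 0.04980 × 4.1 = 0.2042
  age 5: 0.03023 × 1.5 = 0.0453
  age 6: 0.01883 × 3.7 = 0.0697
R₀ = 0.0000 + 1.3035 + 0.4416 + 0.2042 + 0.0453 + 0.0697 = 2.0643

2.064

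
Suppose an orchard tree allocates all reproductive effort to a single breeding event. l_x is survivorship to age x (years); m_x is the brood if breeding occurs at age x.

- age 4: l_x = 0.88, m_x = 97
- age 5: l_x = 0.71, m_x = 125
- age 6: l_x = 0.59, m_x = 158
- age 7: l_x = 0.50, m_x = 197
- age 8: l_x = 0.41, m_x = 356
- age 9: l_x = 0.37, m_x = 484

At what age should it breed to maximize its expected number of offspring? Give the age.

9

Expected offspring if breeding at age x = l_x × m_x:
  age 4: 0.88 × 97 = 85.360
  age 5: 0.71 × 125 = 88.750
  age 6: 0.59 × 158 = 93.220
  age 7: 0.50 × 197 = 98.500
  age 8: 0.41 × 356 = 145.960
  age 9: 0.37 × 484 = 179.080
Maximum at age 9 (179.080).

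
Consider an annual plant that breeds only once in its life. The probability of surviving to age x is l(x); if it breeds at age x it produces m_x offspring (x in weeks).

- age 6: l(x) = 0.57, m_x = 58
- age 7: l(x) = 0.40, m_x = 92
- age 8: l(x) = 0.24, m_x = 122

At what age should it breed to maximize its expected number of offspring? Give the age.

7

Expected offspring if breeding at age x = l(x) × m_x:
  age 6: 0.57 × 58 = 33.060
  age 7: 0.40 × 92 = 36.800
  age 8: 0.24 × 122 = 29.280
Maximum at age 7 (36.800).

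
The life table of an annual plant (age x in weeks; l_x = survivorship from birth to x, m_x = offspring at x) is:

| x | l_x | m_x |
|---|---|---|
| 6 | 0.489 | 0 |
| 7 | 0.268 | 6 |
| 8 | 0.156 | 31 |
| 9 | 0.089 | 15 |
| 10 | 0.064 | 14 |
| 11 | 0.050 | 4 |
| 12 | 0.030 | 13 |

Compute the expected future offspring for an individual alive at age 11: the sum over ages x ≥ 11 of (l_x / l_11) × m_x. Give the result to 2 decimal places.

l_11 = 0.050. Conditional survival from age 11 to x is l_x / l_11.
  x=11: (0.050/0.050) × 4 = 4.0000
  x=12: (0.030/0.050) × 13 = 7.8000
Sum = 4.0000 + 7.8000 = 11.8000

11.80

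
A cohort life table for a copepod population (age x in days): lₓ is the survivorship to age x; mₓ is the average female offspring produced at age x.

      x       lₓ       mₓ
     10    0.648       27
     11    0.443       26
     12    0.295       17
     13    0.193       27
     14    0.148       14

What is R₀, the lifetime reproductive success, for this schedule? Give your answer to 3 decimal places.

R₀ = Σ lₓ mₓ:
  age 10: 0.648 × 27 = 17.4960
  age 11: 0.443 × 26 = 11.5180
  age 12: 0.295 × 17 = 5.0150
  age 13: 0.193 × 27 = 5.2110
  age 14: 0.148 × 14 = 2.0720
R₀ = 17.4960 + 11.5180 + 5.0150 + 5.2110 + 2.0720 = 41.3120

41.312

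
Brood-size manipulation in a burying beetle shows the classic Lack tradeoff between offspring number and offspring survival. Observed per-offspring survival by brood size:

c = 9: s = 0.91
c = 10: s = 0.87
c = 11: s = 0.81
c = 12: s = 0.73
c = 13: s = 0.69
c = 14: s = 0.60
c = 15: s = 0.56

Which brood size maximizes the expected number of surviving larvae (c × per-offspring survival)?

13

Expected surviving larvae = c × s(c):
  c=9: 9 × 0.91 = 8.190
  c=10: 10 × 0.87 = 8.700
  c=11: 11 × 0.81 = 8.910
  c=12: 12 × 0.73 = 8.760
  c=13: 13 × 0.69 = 8.970
  c=14: 14 × 0.60 = 8.400
  c=15: 15 × 0.56 = 8.400
Maximum at c = 13 (8.970 surviving larvae).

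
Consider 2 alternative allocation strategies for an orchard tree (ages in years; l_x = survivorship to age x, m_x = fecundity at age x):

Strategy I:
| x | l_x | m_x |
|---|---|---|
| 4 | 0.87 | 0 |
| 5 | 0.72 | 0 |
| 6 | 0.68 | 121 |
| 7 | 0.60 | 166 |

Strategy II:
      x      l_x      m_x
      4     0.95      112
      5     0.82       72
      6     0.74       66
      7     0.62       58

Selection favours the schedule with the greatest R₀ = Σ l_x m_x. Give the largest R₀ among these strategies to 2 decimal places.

Strategy I: R₀ = 0.87×0 + 0.72×0 + 0.68×121 + 0.60×166 = 181.8800
Strategy II: R₀ = 0.95×112 + 0.82×72 + 0.74×66 + 0.62×58 = 250.2400
Highest R₀: strategy II with 250.2400.

250.24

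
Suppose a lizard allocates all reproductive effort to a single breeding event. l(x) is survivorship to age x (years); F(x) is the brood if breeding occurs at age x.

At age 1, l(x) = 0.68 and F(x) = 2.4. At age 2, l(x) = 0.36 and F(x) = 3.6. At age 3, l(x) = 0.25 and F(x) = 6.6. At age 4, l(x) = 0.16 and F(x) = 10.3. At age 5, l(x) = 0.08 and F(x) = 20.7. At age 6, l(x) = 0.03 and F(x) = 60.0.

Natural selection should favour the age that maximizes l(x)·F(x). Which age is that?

Expected offspring if breeding at age x = l(x) × F(x):
  age 1: 0.68 × 2.4 = 1.632
  age 2: 0.36 × 3.6 = 1.296
  age 3: 0.25 × 6.6 = 1.650
  age 4: 0.16 × 10.3 = 1.648
  age 5: 0.08 × 20.7 = 1.656
  age 6: 0.03 × 60.0 = 1.800
Maximum at age 6 (1.800).

6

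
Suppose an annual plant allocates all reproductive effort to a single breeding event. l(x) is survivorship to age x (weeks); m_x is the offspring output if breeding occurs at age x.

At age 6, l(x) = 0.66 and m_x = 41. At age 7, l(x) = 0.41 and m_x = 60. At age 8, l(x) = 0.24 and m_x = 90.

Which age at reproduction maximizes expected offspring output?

6

Expected offspring if breeding at age x = l(x) × m_x:
  age 6: 0.66 × 41 = 27.060
  age 7: 0.41 × 60 = 24.600
  age 8: 0.24 × 90 = 21.600
Maximum at age 6 (27.060).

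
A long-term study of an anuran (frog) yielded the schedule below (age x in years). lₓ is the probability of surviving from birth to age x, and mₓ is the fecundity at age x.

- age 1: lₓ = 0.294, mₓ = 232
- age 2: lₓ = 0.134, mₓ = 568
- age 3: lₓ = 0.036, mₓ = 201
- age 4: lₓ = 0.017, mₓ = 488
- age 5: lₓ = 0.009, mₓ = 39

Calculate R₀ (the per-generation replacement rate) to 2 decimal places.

160.20

R₀ = Σ lₓ mₓ:
  age 1: 0.294 × 232 = 68.2080
  age 2: 0.134 × 568 = 76.1120
  age 3: 0.036 × 201 = 7.2360
  age 4: 0.017 × 488 = 8.2960
  age 5: 0.009 × 39 = 0.3510
R₀ = 68.2080 + 76.1120 + 7.2360 + 8.2960 + 0.3510 = 160.2030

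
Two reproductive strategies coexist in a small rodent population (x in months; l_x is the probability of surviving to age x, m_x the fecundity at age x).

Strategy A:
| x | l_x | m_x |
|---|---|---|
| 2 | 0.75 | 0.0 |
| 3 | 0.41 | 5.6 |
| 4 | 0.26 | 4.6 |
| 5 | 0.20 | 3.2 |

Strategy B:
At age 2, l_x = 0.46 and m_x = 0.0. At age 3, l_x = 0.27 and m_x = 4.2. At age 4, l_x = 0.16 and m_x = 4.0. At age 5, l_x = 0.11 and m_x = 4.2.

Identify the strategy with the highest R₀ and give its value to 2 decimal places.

Strategy A: R₀ = 0.75×0.0 + 0.41×5.6 + 0.26×4.6 + 0.20×3.2 = 4.1320
Strategy B: R₀ = 0.46×0.0 + 0.27×4.2 + 0.16×4.0 + 0.11×4.2 = 2.2360
Highest R₀: strategy A with 4.1320.

4.13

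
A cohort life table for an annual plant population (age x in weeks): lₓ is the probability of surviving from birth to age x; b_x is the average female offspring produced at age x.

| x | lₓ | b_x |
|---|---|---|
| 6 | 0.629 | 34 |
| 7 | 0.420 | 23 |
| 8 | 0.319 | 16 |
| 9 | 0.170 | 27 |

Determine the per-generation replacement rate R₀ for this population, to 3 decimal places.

R₀ = Σ lₓ b_x:
  age 6: 0.629 × 34 = 21.3860
  age 7: 0.420 × 23 = 9.6600
  age 8: 0.319 × 16 = 5.1040
  age 9: 0.170 × 27 = 4.5900
R₀ = 21.3860 + 9.6600 + 5.1040 + 4.5900 = 40.7400

40.740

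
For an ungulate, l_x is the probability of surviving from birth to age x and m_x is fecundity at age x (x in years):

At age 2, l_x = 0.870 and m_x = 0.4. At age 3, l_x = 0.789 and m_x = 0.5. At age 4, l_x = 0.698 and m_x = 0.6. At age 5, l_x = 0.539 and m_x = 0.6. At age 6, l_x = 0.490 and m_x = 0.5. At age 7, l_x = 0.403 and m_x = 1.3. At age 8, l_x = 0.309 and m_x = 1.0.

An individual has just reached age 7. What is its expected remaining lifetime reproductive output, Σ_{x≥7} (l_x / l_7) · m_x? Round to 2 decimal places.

2.07

l_7 = 0.403. Conditional survival from age 7 to x is l_x / l_7.
  x=7: (0.403/0.403) × 1.3 = 1.3000
  x=8: (0.309/0.403) × 1.0 = 0.7667
Sum = 1.3000 + 0.7667 = 2.0667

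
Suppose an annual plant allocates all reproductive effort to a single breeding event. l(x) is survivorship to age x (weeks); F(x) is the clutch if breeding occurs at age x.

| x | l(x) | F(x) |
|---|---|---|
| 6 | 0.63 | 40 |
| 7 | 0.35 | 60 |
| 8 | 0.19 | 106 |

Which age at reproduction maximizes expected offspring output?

6

Expected offspring if breeding at age x = l(x) × F(x):
  age 6: 0.63 × 40 = 25.200
  age 7: 0.35 × 60 = 21.000
  age 8: 0.19 × 106 = 20.140
Maximum at age 6 (25.200).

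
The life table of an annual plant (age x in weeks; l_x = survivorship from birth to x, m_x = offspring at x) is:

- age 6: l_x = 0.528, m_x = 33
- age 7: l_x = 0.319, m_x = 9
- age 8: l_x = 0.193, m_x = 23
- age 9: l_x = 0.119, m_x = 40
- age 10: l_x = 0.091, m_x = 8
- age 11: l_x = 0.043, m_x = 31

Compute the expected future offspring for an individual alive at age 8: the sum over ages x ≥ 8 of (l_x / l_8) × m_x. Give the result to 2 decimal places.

58.34

l_8 = 0.193. Conditional survival from age 8 to x is l_x / l_8.
  x=8: (0.193/0.193) × 23 = 23.0000
  x=9: (0.119/0.193) × 40 = 24.6632
  x=10: (0.091/0.193) × 8 = 3.7720
  x=11: (0.043/0.193) × 31 = 6.9067
Sum = 23.0000 + 24.6632 + 3.7720 + 6.9067 = 58.3420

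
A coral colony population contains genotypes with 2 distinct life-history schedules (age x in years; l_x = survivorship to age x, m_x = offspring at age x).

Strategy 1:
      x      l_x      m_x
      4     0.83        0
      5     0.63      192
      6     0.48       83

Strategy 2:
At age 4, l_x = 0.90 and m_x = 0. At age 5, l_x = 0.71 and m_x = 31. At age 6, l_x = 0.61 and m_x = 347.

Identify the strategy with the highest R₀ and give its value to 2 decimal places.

233.68

Strategy 1: R₀ = 0.83×0 + 0.63×192 + 0.48×83 = 160.8000
Strategy 2: R₀ = 0.90×0 + 0.71×31 + 0.61×347 = 233.6800
Highest R₀: strategy 2 with 233.6800.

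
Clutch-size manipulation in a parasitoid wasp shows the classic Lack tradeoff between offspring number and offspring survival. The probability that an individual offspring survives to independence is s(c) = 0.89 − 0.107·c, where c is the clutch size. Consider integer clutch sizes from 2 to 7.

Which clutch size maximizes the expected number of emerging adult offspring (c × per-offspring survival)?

4

Expected emerging adult offspring = c × s(c):
  c=2: 2 × 0.676 = 1.352
  c=3: 3 × 0.569 = 1.707
  c=4: 4 × 0.462 = 1.848
  c=5: 5 × 0.355 = 1.775
  c=6: 6 × 0.248 = 1.488
  c=7: 7 × 0.141 = 0.987
Maximum at c = 4 (1.848 emerging adult offspring).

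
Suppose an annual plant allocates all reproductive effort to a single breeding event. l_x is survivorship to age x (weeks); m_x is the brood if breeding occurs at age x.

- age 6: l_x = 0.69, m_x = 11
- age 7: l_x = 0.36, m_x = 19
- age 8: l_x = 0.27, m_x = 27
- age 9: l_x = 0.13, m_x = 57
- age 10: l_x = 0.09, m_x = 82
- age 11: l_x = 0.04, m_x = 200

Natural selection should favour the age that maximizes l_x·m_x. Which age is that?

11

Expected offspring if breeding at age x = l_x × m_x:
  age 6: 0.69 × 11 = 7.590
  age 7: 0.36 × 19 = 6.840
  age 8: 0.27 × 27 = 7.290
  age 9: 0.13 × 57 = 7.410
  age 10: 0.09 × 82 = 7.380
  age 11: 0.04 × 200 = 8.000
Maximum at age 11 (8.000).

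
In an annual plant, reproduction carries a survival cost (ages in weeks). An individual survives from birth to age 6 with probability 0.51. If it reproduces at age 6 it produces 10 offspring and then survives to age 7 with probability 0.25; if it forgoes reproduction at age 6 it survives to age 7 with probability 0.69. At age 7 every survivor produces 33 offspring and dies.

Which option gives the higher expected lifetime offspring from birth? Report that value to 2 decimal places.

11.61

breed at age 6: R₀ = 0.51 × (10 + 0.25 × 33) = 0.51 × 18.2500 = 9.3075
delay to age 7: R₀ = 0.51 × (0.69 × 33) = 0.51 × 22.7700 = 11.6127
Higher: delay to age 7 (11.6127).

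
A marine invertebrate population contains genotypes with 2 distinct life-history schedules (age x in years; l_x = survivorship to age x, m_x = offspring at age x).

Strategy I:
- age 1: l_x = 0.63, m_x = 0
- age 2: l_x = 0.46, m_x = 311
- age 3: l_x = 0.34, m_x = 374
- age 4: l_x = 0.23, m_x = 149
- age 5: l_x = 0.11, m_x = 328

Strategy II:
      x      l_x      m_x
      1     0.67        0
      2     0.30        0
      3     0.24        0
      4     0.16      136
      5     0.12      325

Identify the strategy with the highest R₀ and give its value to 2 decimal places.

340.57

Strategy I: R₀ = 0.63×0 + 0.46×311 + 0.34×374 + 0.23×149 + 0.11×328 = 340.5700
Strategy II: R₀ = 0.67×0 + 0.30×0 + 0.24×0 + 0.16×136 + 0.12×325 = 60.7600
Highest R₀: strategy I with 340.5700.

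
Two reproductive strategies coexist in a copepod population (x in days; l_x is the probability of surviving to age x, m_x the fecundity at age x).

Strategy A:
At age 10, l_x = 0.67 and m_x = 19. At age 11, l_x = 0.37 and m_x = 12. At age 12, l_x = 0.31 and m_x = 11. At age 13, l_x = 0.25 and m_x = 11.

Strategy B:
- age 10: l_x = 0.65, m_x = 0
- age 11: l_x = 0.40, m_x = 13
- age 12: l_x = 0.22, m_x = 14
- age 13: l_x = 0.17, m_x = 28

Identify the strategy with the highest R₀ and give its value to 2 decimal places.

23.33

Strategy A: R₀ = 0.67×19 + 0.37×12 + 0.31×11 + 0.25×11 = 23.3300
Strategy B: R₀ = 0.65×0 + 0.40×13 + 0.22×14 + 0.17×28 = 13.0400
Highest R₀: strategy A with 23.3300.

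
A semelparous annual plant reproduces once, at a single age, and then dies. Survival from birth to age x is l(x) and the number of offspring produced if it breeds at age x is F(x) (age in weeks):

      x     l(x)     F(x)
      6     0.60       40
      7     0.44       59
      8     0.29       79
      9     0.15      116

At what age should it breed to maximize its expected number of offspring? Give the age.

Expected offspring if breeding at age x = l(x) × F(x):
  age 6: 0.60 × 40 = 24.000
  age 7: 0.44 × 59 = 25.960
  age 8: 0.29 × 79 = 22.910
  age 9: 0.15 × 116 = 17.400
Maximum at age 7 (25.960).

7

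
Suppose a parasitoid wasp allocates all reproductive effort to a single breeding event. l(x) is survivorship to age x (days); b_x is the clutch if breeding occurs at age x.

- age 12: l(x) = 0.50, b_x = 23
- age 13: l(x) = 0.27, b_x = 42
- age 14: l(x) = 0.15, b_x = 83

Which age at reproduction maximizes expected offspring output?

Expected offspring if breeding at age x = l(x) × b_x:
  age 12: 0.50 × 23 = 11.500
  age 13: 0.27 × 42 = 11.340
  age 14: 0.15 × 83 = 12.450
Maximum at age 14 (12.450).

14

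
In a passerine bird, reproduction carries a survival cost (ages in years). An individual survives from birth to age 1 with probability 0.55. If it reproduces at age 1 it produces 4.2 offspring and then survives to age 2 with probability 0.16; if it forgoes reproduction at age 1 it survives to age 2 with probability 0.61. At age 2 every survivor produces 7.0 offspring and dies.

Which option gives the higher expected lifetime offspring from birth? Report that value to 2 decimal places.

breed at age 1: R₀ = 0.55 × (4.2 + 0.16 × 7.0) = 0.55 × 5.3200 = 2.9260
delay to age 2: R₀ = 0.55 × (0.61 × 7.0) = 0.55 × 4.2700 = 2.3485
Higher: breed at age 1 (2.9260).

2.93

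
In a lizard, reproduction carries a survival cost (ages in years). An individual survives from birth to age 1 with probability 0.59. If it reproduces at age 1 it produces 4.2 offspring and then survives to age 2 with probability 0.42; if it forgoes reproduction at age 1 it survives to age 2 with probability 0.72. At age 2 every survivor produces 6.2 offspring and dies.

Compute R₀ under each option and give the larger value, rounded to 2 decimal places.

breed at age 1: R₀ = 0.59 × (4.2 + 0.42 × 6.2) = 0.59 × 6.8040 = 4.0144
delay to age 2: R₀ = 0.59 × (0.72 × 6.2) = 0.59 × 4.4640 = 2.6338
Higher: breed at age 1 (4.0144).

4.01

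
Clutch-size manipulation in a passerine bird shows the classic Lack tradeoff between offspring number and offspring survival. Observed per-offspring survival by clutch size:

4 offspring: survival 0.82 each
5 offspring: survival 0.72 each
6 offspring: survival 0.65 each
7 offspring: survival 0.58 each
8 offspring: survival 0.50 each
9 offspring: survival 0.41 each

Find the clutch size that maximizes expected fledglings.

Expected fledglings = c × s(c):
  c=4: 4 × 0.82 = 3.280
  c=5: 5 × 0.72 = 3.600
  c=6: 6 × 0.65 = 3.900
  c=7: 7 × 0.58 = 4.060
  c=8: 8 × 0.50 = 4.000
  c=9: 9 × 0.41 = 3.690
Maximum at c = 7 (4.060 fledglings).

7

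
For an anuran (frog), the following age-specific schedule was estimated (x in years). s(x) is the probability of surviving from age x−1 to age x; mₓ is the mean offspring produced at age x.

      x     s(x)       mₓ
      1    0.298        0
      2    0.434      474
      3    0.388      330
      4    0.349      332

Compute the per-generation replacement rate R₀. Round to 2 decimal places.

83.68

Survivorship from birth: l_x = s_1·s_2·…·s_x.
  l_1 = 0.29800
  l_2 = 0.12933
  l_3 = 0.05018
  l_4 = 0.01751
R₀ = Σ l_x mₓ:
  age 1: 0.29800 × 0 = 0.0000
  age 2: 0.12933 × 474 = 61.3024
  age 3: 0.05018 × 330 = 16.5594
  age 4: 0.01751 × 332 = 5.8133
R₀ = 0.0000 + 61.3024 + 16.5594 + 5.8133 = 83.6751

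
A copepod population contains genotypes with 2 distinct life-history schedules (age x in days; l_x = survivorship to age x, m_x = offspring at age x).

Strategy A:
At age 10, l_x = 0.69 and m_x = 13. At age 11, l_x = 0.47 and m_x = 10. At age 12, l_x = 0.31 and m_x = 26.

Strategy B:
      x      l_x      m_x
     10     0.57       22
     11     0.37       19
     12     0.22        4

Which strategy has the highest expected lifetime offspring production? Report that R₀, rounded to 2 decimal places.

Strategy A: R₀ = 0.69×13 + 0.47×10 + 0.31×26 = 21.7300
Strategy B: R₀ = 0.57×22 + 0.37×19 + 0.22×4 = 20.4500
Highest R₀: strategy A with 21.7300.

21.73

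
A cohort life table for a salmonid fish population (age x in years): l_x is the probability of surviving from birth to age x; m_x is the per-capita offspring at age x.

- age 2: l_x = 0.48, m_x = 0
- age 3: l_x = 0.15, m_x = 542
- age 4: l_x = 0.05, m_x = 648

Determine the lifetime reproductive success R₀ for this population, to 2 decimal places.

113.70

R₀ = Σ l_x m_x:
  age 2: 0.48 × 0 = 0.0000
  age 3: 0.15 × 542 = 81.3000
  age 4: 0.05 × 648 = 32.4000
R₀ = 0.0000 + 81.3000 + 32.4000 = 113.7000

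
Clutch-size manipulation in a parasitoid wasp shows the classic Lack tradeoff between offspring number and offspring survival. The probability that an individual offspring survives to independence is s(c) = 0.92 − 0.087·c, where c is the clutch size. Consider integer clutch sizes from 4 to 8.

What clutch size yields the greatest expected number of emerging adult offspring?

Expected emerging adult offspring = c × s(c):
  c=4: 4 × 0.572 = 2.288
  c=5: 5 × 0.485 = 2.425
  c=6: 6 × 0.398 = 2.388
  c=7: 7 × 0.311 = 2.177
  c=8: 8 × 0.224 = 1.792
Maximum at c = 5 (2.425 emerging adult offspring).

5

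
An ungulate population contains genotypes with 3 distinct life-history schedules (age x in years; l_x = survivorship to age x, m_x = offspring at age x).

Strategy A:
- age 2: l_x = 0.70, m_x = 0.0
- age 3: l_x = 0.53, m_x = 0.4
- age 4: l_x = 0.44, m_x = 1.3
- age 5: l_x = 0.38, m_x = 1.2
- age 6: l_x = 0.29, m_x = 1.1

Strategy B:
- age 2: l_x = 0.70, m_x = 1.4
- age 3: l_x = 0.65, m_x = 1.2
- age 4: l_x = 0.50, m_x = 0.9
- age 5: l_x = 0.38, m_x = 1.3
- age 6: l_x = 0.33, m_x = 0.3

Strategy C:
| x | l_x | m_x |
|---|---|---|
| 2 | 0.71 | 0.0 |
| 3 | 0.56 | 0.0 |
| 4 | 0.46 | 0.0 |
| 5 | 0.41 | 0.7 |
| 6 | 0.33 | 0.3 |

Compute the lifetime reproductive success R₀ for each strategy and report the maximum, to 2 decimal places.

Strategy A: R₀ = 0.70×0.0 + 0.53×0.4 + 0.44×1.3 + 0.38×1.2 + 0.29×1.1 = 1.5590
Strategy B: R₀ = 0.70×1.4 + 0.65×1.2 + 0.50×0.9 + 0.38×1.3 + 0.33×0.3 = 2.8030
Strategy C: R₀ = 0.71×0.0 + 0.56×0.0 + 0.46×0.0 + 0.41×0.7 + 0.33×0.3 = 0.3860
Highest R₀: strategy B with 2.8030.

2.80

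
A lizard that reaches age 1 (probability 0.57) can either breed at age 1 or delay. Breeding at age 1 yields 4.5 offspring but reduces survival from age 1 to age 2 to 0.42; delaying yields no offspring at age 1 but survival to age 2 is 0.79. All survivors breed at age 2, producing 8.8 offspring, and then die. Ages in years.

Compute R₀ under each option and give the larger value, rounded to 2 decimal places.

4.67

breed at age 1: R₀ = 0.57 × (4.5 + 0.42 × 8.8) = 0.57 × 8.1960 = 4.6717
delay to age 2: R₀ = 0.57 × (0.79 × 8.8) = 0.57 × 6.9520 = 3.9626
Higher: breed at age 1 (4.6717).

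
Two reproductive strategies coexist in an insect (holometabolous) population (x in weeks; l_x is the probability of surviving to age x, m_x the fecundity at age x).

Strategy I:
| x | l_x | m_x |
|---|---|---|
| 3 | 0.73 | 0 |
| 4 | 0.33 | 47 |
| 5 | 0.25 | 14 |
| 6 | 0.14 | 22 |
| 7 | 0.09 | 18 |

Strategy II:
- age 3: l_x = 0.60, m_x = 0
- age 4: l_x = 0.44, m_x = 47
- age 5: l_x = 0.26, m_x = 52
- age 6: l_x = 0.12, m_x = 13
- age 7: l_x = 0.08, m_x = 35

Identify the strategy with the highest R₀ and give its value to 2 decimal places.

Strategy I: R₀ = 0.73×0 + 0.33×47 + 0.25×14 + 0.14×22 + 0.09×18 = 23.7100
Strategy II: R₀ = 0.60×0 + 0.44×47 + 0.26×52 + 0.12×13 + 0.08×35 = 38.5600
Highest R₀: strategy II with 38.5600.

38.56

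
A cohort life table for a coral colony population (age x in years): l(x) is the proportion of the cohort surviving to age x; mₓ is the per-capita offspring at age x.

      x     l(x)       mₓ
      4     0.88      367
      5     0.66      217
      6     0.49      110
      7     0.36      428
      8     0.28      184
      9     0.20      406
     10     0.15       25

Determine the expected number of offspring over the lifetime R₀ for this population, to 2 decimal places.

810.63

R₀ = Σ l(x) mₓ:
  age 4: 0.88 × 367 = 322.9600
  age 5: 0.66 × 217 = 143.2200
  age 6: 0.49 × 110 = 53.9000
  age 7: 0.36 × 428 = 154.0800
  age 8: 0.28 × 184 = 51.5200
  age 9: 0.20 × 406 = 81.2000
  age 10: 0.15 × 25 = 3.7500
R₀ = 322.9600 + 143.2200 + 53.9000 + 154.0800 + 51.5200 + 81.2000 + 3.7500 = 810.6300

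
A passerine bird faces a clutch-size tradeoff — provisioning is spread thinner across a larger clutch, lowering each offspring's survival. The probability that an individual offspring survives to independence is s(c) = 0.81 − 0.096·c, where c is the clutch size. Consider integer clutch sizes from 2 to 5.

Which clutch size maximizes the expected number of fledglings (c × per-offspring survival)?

Expected fledglings = c × s(c):
  c=2: 2 × 0.618 = 1.236
  c=3: 3 × 0.522 = 1.566
  c=4: 4 × 0.426 = 1.704
  c=5: 5 × 0.330 = 1.650
Maximum at c = 4 (1.704 fledglings).

4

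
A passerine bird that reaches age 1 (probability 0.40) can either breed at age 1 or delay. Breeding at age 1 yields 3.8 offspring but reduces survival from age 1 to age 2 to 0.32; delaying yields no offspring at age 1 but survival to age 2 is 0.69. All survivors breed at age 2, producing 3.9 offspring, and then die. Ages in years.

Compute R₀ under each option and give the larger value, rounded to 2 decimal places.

breed at age 1: R₀ = 0.40 × (3.8 + 0.32 × 3.9) = 0.40 × 5.0480 = 2.0192
delay to age 2: R₀ = 0.40 × (0.69 × 3.9) = 0.40 × 2.6910 = 1.0764
Higher: breed at age 1 (2.0192).

2.02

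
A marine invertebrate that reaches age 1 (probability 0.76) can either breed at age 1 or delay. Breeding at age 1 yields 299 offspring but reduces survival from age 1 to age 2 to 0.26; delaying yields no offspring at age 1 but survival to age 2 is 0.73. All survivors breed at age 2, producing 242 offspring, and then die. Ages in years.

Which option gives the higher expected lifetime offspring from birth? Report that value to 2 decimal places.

breed at age 1: R₀ = 0.76 × (299 + 0.26 × 242) = 0.76 × 361.9200 = 275.0592
delay to age 2: R₀ = 0.76 × (0.73 × 242) = 0.76 × 176.6600 = 134.2616
Higher: breed at age 1 (275.0592).

275.06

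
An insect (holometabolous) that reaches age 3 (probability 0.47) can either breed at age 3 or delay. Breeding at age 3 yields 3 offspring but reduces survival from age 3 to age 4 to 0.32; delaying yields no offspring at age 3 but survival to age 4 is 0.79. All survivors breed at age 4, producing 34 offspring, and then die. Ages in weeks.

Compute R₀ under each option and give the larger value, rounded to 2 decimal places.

breed at age 3: R₀ = 0.47 × (3 + 0.32 × 34) = 0.47 × 13.8800 = 6.5236
delay to age 4: R₀ = 0.47 × (0.79 × 34) = 0.47 × 26.8600 = 12.6242
Higher: delay to age 4 (12.6242).

12.62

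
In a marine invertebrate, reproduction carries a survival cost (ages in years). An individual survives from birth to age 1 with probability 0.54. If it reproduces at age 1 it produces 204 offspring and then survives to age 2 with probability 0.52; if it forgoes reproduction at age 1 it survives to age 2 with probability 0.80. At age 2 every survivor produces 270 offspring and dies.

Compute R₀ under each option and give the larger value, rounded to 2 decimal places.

breed at age 1: R₀ = 0.54 × (204 + 0.52 × 270) = 0.54 × 344.4000 = 185.9760
delay to age 2: R₀ = 0.54 × (0.80 × 270) = 0.54 × 216.0000 = 116.6400
Higher: breed at age 1 (185.9760).

185.98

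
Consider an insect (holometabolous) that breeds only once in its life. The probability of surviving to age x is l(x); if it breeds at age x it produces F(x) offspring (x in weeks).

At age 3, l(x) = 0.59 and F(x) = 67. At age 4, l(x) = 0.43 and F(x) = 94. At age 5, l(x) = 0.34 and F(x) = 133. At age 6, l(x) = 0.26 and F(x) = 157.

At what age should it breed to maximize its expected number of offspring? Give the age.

5

Expected offspring if breeding at age x = l(x) × F(x):
  age 3: 0.59 × 67 = 39.530
  age 4: 0.43 × 94 = 40.420
  age 5: 0.34 × 133 = 45.220
  age 6: 0.26 × 157 = 40.820
Maximum at age 5 (45.220).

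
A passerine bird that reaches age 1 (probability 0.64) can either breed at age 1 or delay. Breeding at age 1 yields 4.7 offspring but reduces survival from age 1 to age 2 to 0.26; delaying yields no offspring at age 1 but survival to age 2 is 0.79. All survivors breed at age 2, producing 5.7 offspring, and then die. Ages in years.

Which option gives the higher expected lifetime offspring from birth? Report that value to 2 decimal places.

breed at age 1: R₀ = 0.64 × (4.7 + 0.26 × 5.7) = 0.64 × 6.1820 = 3.9565
delay to age 2: R₀ = 0.64 × (0.79 × 5.7) = 0.64 × 4.5030 = 2.8819
Higher: breed at age 1 (3.9565).

3.96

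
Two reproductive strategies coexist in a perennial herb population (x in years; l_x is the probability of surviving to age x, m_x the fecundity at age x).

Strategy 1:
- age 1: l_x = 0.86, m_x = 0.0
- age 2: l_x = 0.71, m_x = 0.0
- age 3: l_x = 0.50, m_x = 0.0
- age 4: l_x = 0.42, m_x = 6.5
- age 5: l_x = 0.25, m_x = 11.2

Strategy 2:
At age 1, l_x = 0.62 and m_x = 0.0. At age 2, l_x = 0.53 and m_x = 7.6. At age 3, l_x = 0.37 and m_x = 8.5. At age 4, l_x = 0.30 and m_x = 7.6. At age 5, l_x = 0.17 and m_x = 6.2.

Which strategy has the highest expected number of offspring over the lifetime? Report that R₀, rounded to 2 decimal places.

10.51

Strategy 1: R₀ = 0.86×0.0 + 0.71×0.0 + 0.50×0.0 + 0.42×6.5 + 0.25×11.2 = 5.5300
Strategy 2: R₀ = 0.62×0.0 + 0.53×7.6 + 0.37×8.5 + 0.30×7.6 + 0.17×6.2 = 10.5070
Highest R₀: strategy 2 with 10.5070.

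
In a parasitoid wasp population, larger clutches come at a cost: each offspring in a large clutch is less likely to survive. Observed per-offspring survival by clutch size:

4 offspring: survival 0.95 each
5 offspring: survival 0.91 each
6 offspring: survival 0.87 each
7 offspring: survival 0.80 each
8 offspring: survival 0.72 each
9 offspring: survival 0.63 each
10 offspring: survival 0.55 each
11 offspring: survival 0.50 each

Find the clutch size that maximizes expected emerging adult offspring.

Expected emerging adult offspring = c × s(c):
  c=4: 4 × 0.95 = 3.800
  c=5: 5 × 0.91 = 4.550
  c=6: 6 × 0.87 = 5.220
  c=7: 7 × 0.80 = 5.600
  c=8: 8 × 0.72 = 5.760
  c=9: 9 × 0.63 = 5.670
  c=10: 10 × 0.55 = 5.500
  c=11: 11 × 0.50 = 5.500
Maximum at c = 8 (5.760 emerging adult offspring).

8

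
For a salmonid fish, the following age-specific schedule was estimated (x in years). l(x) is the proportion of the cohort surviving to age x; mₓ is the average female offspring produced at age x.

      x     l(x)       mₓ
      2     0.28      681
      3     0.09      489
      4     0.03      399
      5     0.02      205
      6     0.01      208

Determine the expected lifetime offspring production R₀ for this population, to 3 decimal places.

R₀ = Σ l(x) mₓ:
  age 2: 0.28 × 681 = 190.6800
  age 3: 0.09 × 489 = 44.0100
  age 4: 0.03 × 399 = 11.9700
  age 5: 0.02 × 205 = 4.1000
  age 6: 0.01 × 208 = 2.0800
R₀ = 190.6800 + 44.0100 + 11.9700 + 4.1000 + 2.0800 = 252.8400

252.840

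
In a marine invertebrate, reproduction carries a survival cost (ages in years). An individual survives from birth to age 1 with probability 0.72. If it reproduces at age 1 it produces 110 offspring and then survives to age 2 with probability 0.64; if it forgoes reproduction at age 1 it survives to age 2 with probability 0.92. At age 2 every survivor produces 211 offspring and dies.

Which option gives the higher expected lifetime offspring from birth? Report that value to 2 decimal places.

breed at age 1: R₀ = 0.72 × (110 + 0.64 × 211) = 0.72 × 245.0400 = 176.4288
delay to age 2: R₀ = 0.72 × (0.92 × 211) = 0.72 × 194.1200 = 139.7664
Higher: breed at age 1 (176.4288).

176.43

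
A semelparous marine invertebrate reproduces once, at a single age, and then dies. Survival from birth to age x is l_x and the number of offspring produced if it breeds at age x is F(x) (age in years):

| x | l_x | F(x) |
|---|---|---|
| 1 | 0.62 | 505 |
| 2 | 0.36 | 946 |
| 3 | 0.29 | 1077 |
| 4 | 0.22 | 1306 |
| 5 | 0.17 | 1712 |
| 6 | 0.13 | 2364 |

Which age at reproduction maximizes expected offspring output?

Expected offspring if breeding at age x = l_x × F(x):
  age 1: 0.62 × 505 = 313.100
  age 2: 0.36 × 946 = 340.560
  age 3: 0.29 × 1077 = 312.330
  age 4: 0.22 × 1306 = 287.320
  age 5: 0.17 × 1712 = 291.040
  age 6: 0.13 × 2364 = 307.320
Maximum at age 2 (340.560).

2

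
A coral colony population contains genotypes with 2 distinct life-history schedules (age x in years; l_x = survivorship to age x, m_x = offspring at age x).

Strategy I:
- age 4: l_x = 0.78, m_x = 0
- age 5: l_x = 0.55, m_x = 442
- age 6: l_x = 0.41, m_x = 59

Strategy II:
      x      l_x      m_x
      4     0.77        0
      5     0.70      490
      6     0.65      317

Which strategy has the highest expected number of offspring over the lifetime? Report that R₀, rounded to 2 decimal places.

Strategy I: R₀ = 0.78×0 + 0.55×442 + 0.41×59 = 267.2900
Strategy II: R₀ = 0.77×0 + 0.70×490 + 0.65×317 = 549.0500
Highest R₀: strategy II with 549.0500.

549.05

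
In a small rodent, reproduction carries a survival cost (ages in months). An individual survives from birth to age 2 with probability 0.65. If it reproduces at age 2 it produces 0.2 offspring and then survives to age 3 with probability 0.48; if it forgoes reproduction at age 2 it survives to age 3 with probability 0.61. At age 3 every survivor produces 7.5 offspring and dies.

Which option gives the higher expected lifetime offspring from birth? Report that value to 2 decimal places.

breed at age 2: R₀ = 0.65 × (0.2 + 0.48 × 7.5) = 0.65 × 3.8000 = 2.4700
delay to age 3: R₀ = 0.65 × (0.61 × 7.5) = 0.65 × 4.5750 = 2.9738
Higher: delay to age 3 (2.9738).

2.97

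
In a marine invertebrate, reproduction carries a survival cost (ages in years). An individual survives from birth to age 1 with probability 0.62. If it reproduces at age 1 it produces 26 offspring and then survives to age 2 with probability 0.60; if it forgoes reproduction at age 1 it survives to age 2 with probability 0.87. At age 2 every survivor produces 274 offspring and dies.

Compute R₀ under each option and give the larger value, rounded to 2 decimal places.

147.80

breed at age 1: R₀ = 0.62 × (26 + 0.60 × 274) = 0.62 × 190.4000 = 118.0480
delay to age 2: R₀ = 0.62 × (0.87 × 274) = 0.62 × 238.3800 = 147.7956
Higher: delay to age 2 (147.7956).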